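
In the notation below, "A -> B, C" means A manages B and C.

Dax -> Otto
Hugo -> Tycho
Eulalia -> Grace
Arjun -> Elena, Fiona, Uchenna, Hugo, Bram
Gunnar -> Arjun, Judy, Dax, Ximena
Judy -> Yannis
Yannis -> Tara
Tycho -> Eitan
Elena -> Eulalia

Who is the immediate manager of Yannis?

Judy

Yannis reports directly to Judy.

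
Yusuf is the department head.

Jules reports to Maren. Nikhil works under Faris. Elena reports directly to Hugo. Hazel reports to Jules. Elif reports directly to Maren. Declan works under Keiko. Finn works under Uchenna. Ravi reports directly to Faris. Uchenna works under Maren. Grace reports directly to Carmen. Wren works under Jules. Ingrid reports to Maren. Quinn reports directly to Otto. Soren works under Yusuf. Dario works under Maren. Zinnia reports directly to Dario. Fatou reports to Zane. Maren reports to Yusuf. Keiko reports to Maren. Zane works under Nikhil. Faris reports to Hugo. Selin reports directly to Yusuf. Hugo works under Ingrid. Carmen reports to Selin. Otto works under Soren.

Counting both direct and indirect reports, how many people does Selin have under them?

2

Selin directly manages Carmen. Under Carmen: Grace (1). That's 2 in total.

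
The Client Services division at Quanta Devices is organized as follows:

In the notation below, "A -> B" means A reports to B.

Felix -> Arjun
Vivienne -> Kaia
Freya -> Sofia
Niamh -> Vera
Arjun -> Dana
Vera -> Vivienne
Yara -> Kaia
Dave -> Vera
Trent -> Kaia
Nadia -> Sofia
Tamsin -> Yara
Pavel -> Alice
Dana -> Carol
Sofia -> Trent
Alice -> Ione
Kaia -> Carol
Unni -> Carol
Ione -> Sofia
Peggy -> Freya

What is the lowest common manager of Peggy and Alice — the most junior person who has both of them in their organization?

Sofia

Peggy's chain of managers is Freya, Sofia, Trent, Kaia, Carol. Alice's chain of managers is Ione, Sofia, Trent, Kaia, Carol. The first manager that appears in both chains is Sofia.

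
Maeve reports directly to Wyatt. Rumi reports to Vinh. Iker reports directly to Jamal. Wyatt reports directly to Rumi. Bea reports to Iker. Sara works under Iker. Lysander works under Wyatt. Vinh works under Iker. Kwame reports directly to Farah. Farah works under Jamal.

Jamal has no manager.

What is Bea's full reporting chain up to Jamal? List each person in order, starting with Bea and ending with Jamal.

Bea reports to Iker. Iker reports to Jamal. Jamal is at the top.

Bea -> Iker -> Jamal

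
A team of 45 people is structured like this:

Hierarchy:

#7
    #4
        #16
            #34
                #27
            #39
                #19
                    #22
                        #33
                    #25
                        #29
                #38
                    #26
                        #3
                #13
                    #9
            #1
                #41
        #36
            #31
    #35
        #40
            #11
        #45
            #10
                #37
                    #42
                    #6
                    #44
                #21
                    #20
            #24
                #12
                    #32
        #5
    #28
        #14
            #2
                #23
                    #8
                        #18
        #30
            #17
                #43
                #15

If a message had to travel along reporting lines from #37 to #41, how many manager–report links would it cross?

#37 is 4 levels below #7, and #41 is 4 levels below #7 (their lowest common manager). The shortest path runs up from #37 to #7 and back down to #41: 4 + 4 = 8 links.

8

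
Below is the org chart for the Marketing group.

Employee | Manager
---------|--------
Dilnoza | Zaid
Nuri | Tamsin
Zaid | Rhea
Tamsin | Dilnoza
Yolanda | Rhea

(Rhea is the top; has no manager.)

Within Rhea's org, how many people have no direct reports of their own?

2

The people in Rhea's organization with no one reporting to them are Yolanda, Nuri. That is 2.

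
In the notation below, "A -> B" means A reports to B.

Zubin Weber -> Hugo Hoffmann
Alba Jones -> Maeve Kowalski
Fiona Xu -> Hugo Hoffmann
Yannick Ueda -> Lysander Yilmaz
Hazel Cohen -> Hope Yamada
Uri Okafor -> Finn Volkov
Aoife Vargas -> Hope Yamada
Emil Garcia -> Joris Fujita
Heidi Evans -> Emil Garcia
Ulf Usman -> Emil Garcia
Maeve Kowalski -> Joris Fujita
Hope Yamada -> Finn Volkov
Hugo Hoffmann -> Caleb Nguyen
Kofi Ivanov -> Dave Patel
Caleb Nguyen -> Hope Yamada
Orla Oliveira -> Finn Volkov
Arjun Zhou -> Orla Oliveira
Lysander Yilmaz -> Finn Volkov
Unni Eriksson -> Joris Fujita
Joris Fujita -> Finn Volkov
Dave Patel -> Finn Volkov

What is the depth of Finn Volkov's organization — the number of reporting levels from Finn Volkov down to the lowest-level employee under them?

The longest chain under Finn Volkov runs Finn Volkov → Hope Yamada → Caleb Nguyen → Hugo Hoffmann → Zubin Weber, which is 4 levels below Finn Volkov.

4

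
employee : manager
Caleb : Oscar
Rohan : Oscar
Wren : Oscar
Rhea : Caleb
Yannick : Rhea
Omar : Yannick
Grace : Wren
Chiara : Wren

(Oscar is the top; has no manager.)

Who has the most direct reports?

Oscar

Direct-report counts: Oscar has 3; Wren has 2; Caleb has 1; Rhea has 1; Yannick has 1. The largest is 3, held by Oscar.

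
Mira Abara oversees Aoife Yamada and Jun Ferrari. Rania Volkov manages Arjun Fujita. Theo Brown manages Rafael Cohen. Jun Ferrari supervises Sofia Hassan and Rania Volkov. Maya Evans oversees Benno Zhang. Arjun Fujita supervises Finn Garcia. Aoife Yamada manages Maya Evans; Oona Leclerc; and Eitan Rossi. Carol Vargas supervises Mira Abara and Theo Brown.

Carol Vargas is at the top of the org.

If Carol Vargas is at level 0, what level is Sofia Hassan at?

3

Chain from Sofia Hassan up to Carol Vargas: Sofia Hassan → Jun Ferrari → Mira Abara → Carol Vargas. That is 3 steps up, so Sofia Hassan is 3 levels below Carol Vargas.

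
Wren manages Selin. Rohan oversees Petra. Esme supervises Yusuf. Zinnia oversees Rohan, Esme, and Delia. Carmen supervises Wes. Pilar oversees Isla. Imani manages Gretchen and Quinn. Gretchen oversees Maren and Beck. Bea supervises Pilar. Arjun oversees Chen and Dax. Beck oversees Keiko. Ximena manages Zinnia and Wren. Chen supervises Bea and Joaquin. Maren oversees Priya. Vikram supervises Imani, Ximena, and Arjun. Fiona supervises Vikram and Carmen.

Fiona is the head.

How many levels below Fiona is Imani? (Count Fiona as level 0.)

2

Chain from Imani up to Fiona: Imani → Vikram → Fiona. That is 2 steps up, so Imani is 2 levels below Fiona.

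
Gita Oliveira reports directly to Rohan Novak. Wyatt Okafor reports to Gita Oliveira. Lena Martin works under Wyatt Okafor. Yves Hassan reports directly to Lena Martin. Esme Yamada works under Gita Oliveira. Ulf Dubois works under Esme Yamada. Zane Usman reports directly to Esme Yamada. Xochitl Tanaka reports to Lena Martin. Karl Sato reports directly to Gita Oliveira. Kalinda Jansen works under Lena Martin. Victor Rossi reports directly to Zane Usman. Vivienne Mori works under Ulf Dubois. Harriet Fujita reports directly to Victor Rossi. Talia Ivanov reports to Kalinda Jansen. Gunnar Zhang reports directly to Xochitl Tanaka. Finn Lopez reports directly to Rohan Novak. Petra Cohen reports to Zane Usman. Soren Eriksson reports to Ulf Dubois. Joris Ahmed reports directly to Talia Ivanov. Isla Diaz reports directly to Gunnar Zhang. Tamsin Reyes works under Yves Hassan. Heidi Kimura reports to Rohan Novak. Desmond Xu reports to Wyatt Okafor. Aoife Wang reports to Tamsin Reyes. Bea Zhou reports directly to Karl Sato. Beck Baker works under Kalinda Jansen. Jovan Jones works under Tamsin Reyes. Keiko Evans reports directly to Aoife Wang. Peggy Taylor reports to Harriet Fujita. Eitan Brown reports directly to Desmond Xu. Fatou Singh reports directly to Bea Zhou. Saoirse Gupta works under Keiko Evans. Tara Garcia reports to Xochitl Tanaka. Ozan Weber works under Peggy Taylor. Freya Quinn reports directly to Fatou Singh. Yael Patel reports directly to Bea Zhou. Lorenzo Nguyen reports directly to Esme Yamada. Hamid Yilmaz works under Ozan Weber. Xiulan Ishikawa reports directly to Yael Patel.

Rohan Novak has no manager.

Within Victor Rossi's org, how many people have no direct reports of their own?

1

The only person in Victor Rossi's organization with no one reporting to them is Hamid Yilmaz. That is 1.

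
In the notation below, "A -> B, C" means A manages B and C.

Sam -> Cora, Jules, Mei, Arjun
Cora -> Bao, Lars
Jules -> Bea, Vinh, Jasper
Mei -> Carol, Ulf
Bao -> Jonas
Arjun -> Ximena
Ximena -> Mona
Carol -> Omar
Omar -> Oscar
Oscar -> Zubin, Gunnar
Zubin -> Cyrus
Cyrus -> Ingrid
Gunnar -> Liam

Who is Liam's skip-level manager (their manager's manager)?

Liam reports to Gunnar, and Gunnar reports to Oscar. So Liam's skip-level manager is Oscar.

Oscar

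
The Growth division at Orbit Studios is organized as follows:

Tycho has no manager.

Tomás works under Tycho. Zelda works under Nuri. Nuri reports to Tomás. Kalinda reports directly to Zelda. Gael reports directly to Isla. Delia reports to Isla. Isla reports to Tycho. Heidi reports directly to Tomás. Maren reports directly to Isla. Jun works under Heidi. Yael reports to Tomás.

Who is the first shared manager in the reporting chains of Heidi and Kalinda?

Heidi's chain of managers is Tomás, Tycho. Kalinda's chain of managers is Zelda, Nuri, Tomás, Tycho. The first manager that appears in both chains is Tomás.

Tomás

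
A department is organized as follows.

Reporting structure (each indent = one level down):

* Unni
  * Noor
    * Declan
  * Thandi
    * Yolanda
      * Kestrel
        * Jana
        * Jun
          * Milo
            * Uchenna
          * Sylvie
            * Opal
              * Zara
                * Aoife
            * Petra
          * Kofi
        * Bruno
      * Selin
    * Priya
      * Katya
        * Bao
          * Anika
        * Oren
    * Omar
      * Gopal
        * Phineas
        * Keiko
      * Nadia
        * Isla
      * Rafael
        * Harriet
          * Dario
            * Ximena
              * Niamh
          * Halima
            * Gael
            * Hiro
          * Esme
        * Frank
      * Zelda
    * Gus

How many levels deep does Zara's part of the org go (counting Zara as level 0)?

The longest chain under Zara runs Zara → Aoife, which is 1 level below Zara.

1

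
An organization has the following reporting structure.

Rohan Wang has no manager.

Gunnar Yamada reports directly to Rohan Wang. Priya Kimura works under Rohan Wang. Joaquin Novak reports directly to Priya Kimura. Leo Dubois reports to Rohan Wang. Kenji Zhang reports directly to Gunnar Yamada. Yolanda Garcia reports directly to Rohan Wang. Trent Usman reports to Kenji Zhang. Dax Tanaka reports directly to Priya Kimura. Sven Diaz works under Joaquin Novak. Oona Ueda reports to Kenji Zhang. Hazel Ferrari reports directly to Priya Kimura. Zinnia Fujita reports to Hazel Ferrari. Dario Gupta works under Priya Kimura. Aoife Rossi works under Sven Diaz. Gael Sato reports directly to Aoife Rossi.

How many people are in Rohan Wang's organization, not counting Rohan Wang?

Rohan Wang directly manages Gunnar Yamada, Priya Kimura, Leo Dubois, Yolanda Garcia. Under Gunnar Yamada: Kenji Zhang, Oona Ueda, Trent Usman (3). Under Priya Kimura: Dario Gupta, Hazel Ferrari, Zinnia Fujita, Dax Tanaka, Joaquin Novak, Sven Diaz, Aoife Rossi, Gael Sato (8). Leo Dubois has no reports. Yolanda Garcia has no reports. So Rohan Wang's organization is 4 direct reports plus everyone under them: 4 + 9 + 1 + 1 = 15.

15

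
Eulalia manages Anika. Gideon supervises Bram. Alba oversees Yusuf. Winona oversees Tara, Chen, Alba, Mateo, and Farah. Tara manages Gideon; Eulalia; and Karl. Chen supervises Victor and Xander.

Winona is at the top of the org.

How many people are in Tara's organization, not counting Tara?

Tara directly manages Gideon, Eulalia, Karl. Under Gideon: Bram (1). Under Eulalia: Anika (1). Karl has no reports. So Tara's organization is 3 direct reports plus everyone under them: 2 + 2 + 1 = 5.

5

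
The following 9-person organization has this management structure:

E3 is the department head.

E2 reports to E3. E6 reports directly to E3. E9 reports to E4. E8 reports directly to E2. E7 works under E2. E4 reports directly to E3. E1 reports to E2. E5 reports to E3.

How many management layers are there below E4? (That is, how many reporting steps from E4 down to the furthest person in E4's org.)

The longest chain under E4 runs E4 → E9, which is 1 level below E4.

1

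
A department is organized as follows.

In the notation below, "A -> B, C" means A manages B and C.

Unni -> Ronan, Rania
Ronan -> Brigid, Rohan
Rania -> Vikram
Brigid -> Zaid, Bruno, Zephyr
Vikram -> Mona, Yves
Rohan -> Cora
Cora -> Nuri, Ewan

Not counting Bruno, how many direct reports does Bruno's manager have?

2

Bruno reports to Brigid. Brigid's other direct reports are Zaid, Zephyr — 2 peers.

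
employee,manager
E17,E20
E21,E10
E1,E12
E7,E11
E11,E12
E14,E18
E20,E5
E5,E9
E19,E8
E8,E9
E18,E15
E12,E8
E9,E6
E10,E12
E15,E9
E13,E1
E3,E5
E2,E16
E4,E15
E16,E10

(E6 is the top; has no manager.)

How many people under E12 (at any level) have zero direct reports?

The people in E12's organization with no one reporting to them are E13, E7, E21, E2. That is 4.

4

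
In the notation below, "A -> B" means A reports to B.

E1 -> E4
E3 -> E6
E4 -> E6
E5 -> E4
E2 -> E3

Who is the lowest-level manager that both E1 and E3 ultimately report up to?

E6

E1's chain of managers is E4, E6. E3's chain of managers is E6. The first manager that appears in both chains is E6.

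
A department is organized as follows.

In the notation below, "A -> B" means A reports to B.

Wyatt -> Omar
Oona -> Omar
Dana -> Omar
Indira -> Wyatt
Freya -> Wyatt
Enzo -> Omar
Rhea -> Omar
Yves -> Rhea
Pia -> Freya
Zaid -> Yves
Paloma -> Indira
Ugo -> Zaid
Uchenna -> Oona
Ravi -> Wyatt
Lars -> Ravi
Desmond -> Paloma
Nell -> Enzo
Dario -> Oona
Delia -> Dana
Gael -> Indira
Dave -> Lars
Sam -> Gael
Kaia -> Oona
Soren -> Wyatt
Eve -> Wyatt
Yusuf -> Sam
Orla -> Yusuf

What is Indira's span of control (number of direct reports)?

Indira directly manages Paloma, Gael. That is 2 direct reports.

2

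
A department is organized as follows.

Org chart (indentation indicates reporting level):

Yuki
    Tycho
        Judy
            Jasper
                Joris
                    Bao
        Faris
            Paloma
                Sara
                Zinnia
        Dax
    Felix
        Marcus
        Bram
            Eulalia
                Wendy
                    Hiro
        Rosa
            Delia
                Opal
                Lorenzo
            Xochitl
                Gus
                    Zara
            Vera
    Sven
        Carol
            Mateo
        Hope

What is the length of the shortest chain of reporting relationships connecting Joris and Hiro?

Joris is 4 levels below Yuki, and Hiro is 5 levels below Yuki (their lowest common manager). The shortest path runs up from Joris to Yuki and back down to Hiro: 4 + 5 = 9 links.

9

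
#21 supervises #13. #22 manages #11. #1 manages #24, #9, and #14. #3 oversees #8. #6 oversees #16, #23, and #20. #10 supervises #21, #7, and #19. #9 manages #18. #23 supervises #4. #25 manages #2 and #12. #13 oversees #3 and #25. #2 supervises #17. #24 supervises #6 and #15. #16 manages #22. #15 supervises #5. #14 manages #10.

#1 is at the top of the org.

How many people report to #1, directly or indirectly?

24

#1 directly manages #14, #24, #9. Under #14: #10, #19, #7, #21, #13, #25, #12, #2, #17, #3, #8 (11). Under #24: #15, #5, #6, #20, #23, #4, #16, #22, #11 (9). Under #9: #18 (1). So #1's organization is 3 direct reports plus everyone under them: 12 + 10 + 2 = 24.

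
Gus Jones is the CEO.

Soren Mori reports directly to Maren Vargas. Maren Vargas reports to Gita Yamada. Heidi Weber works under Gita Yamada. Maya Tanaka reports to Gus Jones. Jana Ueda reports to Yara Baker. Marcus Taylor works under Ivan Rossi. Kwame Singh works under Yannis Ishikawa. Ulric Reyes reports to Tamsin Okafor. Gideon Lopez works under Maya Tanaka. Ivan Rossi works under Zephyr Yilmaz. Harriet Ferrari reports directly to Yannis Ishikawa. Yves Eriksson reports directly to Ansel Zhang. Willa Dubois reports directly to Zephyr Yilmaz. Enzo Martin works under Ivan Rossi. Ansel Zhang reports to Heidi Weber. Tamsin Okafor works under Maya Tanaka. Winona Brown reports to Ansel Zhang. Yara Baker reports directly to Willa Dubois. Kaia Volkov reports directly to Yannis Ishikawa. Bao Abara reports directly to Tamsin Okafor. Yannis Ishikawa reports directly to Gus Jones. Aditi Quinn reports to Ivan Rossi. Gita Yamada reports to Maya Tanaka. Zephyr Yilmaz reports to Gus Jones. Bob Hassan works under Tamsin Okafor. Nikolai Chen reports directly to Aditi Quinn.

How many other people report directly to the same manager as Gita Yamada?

Gita Yamada reports to Maya Tanaka. Maya Tanaka's other direct reports are Tamsin Okafor, Gideon Lopez — 2 peers.

2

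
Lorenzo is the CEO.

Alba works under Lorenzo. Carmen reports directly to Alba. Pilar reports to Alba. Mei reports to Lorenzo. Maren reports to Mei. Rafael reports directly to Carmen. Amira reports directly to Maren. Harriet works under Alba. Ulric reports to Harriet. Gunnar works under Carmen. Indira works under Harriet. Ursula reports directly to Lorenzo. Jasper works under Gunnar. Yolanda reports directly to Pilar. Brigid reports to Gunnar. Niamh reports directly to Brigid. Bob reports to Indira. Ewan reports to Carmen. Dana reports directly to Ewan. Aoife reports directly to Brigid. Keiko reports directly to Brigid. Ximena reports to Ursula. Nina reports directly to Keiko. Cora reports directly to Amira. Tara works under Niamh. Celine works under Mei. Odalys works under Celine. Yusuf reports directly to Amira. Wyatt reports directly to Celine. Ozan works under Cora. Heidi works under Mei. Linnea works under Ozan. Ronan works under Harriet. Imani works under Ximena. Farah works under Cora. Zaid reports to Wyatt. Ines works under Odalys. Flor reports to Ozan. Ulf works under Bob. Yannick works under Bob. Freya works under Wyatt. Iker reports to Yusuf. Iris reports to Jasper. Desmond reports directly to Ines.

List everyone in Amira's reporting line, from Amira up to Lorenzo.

Amira -> Maren -> Mei -> Lorenzo

Amira reports to Maren. Maren reports to Mei. Mei reports to Lorenzo. Lorenzo is at the top.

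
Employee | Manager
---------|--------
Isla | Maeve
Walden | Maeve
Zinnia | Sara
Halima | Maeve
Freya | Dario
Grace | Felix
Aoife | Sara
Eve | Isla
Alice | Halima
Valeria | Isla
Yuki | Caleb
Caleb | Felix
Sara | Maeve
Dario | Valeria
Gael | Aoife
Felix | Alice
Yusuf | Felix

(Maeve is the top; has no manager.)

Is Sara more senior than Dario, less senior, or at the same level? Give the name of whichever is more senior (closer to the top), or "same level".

Sara is 1 level below Maeve; Dario is 3. Sara is higher.

Sara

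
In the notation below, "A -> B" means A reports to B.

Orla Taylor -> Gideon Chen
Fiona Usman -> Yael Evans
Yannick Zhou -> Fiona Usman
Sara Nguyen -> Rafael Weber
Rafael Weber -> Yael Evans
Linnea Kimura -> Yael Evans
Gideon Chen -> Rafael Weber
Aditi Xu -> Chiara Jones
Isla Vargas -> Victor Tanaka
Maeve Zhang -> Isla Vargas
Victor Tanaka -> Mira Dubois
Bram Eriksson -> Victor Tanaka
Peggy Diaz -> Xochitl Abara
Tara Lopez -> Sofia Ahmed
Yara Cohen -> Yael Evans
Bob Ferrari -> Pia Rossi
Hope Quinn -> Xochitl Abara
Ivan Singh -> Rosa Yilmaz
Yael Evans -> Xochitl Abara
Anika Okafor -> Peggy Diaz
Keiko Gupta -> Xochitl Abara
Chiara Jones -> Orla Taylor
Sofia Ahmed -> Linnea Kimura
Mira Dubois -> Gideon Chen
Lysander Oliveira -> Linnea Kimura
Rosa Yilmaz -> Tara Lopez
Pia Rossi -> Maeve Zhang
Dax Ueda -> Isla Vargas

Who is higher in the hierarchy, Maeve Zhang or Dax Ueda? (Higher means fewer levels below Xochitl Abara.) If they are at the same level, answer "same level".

Both Maeve Zhang and Dax Ueda are 7 levels below Xochitl Abara.

same level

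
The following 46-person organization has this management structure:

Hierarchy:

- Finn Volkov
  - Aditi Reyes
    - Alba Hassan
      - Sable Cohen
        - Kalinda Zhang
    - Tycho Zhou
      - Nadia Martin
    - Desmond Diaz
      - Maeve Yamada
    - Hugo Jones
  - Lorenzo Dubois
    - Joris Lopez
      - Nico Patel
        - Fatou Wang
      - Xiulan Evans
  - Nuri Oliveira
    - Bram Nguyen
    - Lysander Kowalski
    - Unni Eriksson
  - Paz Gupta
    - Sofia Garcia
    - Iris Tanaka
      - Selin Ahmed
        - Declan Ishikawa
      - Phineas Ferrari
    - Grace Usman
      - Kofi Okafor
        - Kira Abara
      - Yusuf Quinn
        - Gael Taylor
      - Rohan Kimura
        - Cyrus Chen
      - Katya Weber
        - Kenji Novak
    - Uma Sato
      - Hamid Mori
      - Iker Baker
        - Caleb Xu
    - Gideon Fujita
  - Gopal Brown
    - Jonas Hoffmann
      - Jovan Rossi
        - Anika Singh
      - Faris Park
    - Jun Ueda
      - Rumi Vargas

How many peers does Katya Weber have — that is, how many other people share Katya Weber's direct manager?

Katya Weber reports to Grace Usman. Grace Usman's other direct reports are Kofi Okafor, Yusuf Quinn, Rohan Kimura — 3 peers.

3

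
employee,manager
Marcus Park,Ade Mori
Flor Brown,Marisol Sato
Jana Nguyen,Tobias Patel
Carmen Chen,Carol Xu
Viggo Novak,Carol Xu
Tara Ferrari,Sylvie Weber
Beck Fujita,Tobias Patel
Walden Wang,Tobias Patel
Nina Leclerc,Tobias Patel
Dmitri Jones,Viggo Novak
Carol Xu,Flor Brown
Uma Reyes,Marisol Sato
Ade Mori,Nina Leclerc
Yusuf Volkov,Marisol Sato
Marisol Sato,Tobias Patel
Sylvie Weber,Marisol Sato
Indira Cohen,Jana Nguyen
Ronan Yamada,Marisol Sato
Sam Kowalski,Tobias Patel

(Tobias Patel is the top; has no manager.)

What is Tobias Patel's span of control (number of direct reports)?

Tobias Patel directly manages Marisol Sato, Nina Leclerc, Walden Wang, Jana Nguyen, Sam Kowalski, Beck Fujita. That is 6 direct reports.

6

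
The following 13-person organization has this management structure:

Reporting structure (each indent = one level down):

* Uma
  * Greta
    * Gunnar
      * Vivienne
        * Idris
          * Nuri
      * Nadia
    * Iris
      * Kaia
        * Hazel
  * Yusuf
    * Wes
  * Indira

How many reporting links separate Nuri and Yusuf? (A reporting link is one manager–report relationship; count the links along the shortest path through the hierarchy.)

Nuri is 5 levels below Uma, and Yusuf is 1 level below Uma (their lowest common manager). The shortest path runs up from Nuri to Uma and back down to Yusuf: 5 + 1 = 6 links.

6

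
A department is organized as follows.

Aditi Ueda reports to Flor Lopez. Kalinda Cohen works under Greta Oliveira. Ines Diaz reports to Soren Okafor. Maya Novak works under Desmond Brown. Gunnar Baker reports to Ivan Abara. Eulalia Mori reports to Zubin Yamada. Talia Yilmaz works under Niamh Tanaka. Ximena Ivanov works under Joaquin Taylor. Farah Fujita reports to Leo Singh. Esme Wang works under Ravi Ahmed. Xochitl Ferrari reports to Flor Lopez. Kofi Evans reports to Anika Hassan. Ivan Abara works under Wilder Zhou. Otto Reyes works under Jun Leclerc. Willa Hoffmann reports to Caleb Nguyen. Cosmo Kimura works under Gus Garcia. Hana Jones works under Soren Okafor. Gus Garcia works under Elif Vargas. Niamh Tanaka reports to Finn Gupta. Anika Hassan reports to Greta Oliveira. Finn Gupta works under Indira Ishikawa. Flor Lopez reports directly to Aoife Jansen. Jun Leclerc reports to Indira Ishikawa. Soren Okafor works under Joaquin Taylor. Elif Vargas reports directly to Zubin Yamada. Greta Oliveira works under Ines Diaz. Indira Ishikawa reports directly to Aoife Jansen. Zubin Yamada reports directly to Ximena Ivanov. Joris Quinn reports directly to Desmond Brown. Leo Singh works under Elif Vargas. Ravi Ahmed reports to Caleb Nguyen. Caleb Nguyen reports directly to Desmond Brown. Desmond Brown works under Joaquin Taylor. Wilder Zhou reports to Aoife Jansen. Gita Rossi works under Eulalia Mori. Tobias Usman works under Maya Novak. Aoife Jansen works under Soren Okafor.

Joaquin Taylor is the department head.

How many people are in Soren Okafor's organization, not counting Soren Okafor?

Soren Okafor directly manages Aoife Jansen, Hana Jones, Ines Diaz. Under Aoife Jansen: Indira Ishikawa, Finn Gupta, Niamh Tanaka, Talia Yilmaz, Jun Leclerc, Otto Reyes, Flor Lopez, Aditi Ueda, Xochitl Ferrari, Wilder Zhou, Ivan Abara, Gunnar Baker (12). Hana Jones has no reports. Under Ines Diaz: Greta Oliveira, Kalinda Cohen, Anika Hassan, Kofi Evans (4). So Soren Okafor's organization is 3 direct reports plus everyone under them: 13 + 1 + 5 = 19.

19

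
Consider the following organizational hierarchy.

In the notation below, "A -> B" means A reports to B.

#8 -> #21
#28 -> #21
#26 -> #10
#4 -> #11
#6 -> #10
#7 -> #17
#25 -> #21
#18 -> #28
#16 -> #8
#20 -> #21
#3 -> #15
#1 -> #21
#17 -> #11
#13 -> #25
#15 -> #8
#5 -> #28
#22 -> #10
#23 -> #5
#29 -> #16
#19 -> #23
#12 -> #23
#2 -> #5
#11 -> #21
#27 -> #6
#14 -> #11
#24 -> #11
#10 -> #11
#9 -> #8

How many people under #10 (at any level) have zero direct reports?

The people in #10's organization with no one reporting to them are #22, #26, #27. That is 3.

3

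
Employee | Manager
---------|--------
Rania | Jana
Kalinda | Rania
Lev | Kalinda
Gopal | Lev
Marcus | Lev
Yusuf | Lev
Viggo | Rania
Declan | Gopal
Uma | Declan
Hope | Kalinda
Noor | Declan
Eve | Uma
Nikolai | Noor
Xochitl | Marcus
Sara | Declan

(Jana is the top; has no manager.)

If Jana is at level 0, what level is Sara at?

6

Chain from Sara up to Jana: Sara → Declan → Gopal → Lev → Kalinda → Rania → Jana. That is 6 steps up, so Sara is 6 levels below Jana.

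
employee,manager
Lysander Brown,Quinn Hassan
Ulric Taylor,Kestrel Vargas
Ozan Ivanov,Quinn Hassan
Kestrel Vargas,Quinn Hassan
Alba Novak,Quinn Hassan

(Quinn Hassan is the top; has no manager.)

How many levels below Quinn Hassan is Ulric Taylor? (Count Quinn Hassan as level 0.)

Chain from Ulric Taylor up to Quinn Hassan: Ulric Taylor → Kestrel Vargas → Quinn Hassan. That is 2 steps up, so Ulric Taylor is 2 levels below Quinn Hassan.

2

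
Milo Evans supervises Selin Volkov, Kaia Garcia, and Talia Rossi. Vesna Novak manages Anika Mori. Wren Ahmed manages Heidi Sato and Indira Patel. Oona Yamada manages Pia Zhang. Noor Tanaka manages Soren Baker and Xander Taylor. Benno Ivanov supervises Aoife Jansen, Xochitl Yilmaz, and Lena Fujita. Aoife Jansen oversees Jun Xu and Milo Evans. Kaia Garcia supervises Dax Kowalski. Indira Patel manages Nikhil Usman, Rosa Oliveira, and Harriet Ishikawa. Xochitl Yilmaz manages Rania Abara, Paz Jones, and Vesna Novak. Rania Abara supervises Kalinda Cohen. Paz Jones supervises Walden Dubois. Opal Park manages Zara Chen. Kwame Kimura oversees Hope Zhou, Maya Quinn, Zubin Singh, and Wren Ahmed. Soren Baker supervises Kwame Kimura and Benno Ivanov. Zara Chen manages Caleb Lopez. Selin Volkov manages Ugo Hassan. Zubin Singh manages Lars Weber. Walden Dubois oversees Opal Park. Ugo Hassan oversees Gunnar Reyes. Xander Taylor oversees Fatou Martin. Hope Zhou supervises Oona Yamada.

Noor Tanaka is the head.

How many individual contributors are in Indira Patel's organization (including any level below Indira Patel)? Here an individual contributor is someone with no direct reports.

3

The people in Indira Patel's organization with no one reporting to them are Harriet Ishikawa, Rosa Oliveira, Nikhil Usman. That is 3.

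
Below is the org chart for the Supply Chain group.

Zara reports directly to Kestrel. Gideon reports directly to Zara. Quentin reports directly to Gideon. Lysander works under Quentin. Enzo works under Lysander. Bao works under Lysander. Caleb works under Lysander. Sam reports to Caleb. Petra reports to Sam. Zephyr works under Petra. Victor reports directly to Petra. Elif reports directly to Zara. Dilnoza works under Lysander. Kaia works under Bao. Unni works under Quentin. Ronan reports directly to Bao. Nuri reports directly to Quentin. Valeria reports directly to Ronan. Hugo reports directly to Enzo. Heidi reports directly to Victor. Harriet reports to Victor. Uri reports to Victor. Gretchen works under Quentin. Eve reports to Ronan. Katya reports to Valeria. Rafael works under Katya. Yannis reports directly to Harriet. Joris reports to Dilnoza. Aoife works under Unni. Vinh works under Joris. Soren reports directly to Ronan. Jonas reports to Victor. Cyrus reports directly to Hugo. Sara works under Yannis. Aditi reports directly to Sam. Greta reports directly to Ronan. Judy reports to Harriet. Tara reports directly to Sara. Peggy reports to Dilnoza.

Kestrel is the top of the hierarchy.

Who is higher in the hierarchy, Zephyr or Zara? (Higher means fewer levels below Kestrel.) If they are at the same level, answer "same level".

Zephyr is 8 levels below Kestrel; Zara is 1. Zara is higher.

Zara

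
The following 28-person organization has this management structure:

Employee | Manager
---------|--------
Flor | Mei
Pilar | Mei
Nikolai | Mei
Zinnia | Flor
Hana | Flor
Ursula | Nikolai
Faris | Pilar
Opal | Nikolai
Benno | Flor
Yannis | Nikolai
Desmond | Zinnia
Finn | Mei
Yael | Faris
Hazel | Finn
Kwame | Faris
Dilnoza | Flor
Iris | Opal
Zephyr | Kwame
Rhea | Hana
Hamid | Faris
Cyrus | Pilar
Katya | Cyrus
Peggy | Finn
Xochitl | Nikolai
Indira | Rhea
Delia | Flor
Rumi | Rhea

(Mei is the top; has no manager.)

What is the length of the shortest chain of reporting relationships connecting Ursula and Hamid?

Ursula is 2 levels below Mei, and Hamid is 3 levels below Mei (their lowest common manager). The shortest path runs up from Ursula to Mei and back down to Hamid: 2 + 3 = 5 links.

5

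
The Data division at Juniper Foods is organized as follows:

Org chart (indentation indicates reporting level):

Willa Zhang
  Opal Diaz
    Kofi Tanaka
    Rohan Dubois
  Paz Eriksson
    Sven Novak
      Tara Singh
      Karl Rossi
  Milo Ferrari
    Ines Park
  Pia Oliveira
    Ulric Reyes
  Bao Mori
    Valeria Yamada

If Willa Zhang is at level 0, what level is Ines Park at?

Chain from Ines Park up to Willa Zhang: Ines Park → Milo Ferrari → Willa Zhang. That is 2 steps up, so Ines Park is 2 levels below Willa Zhang.

2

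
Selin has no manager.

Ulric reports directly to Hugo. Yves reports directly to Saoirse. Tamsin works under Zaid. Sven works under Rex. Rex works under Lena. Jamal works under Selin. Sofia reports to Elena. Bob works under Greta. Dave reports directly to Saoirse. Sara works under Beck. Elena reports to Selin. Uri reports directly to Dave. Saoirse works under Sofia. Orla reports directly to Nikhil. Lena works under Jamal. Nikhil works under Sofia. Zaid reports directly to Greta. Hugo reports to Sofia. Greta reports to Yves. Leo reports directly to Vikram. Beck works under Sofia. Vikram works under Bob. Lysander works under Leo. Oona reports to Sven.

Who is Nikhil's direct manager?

Sofia

Nikhil reports directly to Sofia.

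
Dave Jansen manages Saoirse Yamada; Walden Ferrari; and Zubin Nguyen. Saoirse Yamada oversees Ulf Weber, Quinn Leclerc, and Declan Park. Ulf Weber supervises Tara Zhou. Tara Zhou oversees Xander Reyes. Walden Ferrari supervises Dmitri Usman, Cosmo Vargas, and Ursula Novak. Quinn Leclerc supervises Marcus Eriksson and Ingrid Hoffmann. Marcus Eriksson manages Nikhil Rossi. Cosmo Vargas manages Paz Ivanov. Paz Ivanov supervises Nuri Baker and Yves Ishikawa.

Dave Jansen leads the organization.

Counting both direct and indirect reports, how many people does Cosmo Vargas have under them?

3

Cosmo Vargas directly manages Paz Ivanov. Under Paz Ivanov: Yves Ishikawa, Nuri Baker (2). That's 3 in total.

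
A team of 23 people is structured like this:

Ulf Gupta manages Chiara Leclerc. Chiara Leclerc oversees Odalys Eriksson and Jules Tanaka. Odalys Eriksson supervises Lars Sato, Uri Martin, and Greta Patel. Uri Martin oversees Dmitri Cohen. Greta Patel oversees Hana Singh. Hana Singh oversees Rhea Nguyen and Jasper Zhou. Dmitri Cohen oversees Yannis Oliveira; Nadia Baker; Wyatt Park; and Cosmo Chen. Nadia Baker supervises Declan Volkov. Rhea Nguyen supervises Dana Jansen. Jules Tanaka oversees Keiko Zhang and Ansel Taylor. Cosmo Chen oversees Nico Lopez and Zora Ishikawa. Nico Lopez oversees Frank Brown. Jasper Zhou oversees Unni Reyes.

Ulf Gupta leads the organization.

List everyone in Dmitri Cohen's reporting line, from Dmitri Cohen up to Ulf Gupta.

Dmitri Cohen reports to Uri Martin. Uri Martin reports to Odalys Eriksson. Odalys Eriksson reports to Chiara Leclerc. Chiara Leclerc reports to Ulf Gupta. Ulf Gupta is at the top.

Dmitri Cohen -> Uri Martin -> Odalys Eriksson -> Chiara Leclerc -> Ulf Gupta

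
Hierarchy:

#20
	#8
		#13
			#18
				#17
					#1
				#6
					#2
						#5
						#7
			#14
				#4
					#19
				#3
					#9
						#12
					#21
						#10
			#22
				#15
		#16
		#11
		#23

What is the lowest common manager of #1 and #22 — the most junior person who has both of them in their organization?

#13

#1's chain of managers is #17, #18, #13, #8, #20. #22's chain of managers is #13, #8, #20. The first manager that appears in both chains is #13.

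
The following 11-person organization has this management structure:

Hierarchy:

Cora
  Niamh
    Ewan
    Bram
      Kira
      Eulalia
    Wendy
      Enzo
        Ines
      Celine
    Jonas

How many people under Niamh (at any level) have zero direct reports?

The people in Niamh's organization with no one reporting to them are Jonas, Celine, Ines, Eulalia, Kira, Ewan. That is 6.

6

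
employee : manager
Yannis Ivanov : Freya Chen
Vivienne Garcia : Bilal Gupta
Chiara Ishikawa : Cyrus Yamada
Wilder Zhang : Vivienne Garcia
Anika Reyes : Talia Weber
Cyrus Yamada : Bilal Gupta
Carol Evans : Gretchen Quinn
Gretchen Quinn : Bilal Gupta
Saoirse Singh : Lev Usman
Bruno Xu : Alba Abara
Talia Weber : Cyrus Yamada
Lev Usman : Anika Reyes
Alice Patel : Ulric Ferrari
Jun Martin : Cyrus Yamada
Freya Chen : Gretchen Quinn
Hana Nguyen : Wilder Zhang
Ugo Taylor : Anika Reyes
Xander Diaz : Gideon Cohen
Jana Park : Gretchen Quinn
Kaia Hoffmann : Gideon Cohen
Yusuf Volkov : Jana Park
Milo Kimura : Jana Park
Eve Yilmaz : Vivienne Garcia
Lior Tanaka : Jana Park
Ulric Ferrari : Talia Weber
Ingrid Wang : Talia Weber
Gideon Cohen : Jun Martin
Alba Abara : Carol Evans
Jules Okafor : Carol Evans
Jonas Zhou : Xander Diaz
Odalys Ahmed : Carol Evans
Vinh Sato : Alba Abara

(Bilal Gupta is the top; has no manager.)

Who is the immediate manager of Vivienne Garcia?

Vivienne Garcia reports directly to Bilal Gupta.

Bilal Gupta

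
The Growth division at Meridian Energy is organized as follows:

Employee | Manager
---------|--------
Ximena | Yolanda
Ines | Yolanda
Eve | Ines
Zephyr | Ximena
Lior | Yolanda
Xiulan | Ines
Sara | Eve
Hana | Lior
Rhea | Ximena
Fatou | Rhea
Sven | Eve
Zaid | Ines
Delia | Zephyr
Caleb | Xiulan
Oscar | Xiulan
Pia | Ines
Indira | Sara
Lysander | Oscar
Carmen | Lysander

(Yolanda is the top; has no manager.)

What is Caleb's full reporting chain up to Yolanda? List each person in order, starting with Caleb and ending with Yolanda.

Caleb -> Xiulan -> Ines -> Yolanda

Caleb reports to Xiulan. Xiulan reports to Ines. Ines reports to Yolanda. Yolanda is at the top.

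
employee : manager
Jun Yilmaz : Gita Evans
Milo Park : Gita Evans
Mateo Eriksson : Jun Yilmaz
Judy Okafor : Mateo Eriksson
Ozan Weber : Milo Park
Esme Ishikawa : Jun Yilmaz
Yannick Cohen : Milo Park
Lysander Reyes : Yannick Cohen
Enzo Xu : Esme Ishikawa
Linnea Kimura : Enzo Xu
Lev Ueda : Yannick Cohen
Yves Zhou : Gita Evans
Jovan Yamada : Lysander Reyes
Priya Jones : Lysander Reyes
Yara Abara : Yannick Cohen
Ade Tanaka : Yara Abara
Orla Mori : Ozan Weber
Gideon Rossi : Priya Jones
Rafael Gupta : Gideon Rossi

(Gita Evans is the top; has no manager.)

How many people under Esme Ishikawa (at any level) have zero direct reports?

The only person in Esme Ishikawa's organization with no one reporting to them is Linnea Kimura. That is 1.

1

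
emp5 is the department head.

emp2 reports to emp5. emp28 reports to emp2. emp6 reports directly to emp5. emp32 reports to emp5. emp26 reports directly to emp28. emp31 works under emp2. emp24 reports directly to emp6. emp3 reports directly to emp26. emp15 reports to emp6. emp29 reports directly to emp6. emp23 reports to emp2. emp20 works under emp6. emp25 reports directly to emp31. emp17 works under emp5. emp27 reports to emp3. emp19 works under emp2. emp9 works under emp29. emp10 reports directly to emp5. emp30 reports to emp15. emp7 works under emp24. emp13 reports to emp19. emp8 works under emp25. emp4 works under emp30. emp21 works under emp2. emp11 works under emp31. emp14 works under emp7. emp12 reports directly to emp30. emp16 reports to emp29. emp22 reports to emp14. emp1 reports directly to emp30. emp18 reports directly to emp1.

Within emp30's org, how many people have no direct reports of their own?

3

The people in emp30's organization with no one reporting to them are emp18, emp12, emp4. That is 3.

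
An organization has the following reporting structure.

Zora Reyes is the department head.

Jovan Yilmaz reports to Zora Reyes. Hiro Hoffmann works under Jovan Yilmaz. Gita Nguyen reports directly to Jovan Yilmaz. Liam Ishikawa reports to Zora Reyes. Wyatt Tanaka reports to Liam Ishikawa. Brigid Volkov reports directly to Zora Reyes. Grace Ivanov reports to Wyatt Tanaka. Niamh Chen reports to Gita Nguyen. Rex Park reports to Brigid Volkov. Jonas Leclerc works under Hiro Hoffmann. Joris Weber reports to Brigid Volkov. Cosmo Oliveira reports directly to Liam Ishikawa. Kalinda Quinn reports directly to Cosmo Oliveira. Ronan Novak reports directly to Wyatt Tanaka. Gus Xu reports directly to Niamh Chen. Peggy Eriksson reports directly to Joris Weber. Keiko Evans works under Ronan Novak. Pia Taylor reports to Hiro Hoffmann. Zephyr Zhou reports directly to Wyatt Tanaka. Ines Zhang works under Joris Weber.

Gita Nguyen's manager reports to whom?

Zora Reyes

Gita Nguyen reports to Jovan Yilmaz, and Jovan Yilmaz reports to Zora Reyes. So Gita Nguyen's skip-level manager is Zora Reyes.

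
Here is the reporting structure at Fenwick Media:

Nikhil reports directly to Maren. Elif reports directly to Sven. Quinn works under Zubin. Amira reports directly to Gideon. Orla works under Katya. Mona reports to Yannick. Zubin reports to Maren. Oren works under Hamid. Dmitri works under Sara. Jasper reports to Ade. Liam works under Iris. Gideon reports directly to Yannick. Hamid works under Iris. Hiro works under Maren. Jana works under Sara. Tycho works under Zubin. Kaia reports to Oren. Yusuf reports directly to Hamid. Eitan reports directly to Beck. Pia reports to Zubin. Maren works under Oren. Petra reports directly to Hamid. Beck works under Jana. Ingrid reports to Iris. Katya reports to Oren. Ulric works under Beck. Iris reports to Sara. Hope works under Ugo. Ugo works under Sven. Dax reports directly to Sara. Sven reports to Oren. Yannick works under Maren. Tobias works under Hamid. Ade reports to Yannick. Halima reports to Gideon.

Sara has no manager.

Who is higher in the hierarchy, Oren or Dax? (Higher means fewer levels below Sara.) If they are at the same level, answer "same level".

Oren is 3 levels below Sara; Dax is 1. Dax is higher.

Dax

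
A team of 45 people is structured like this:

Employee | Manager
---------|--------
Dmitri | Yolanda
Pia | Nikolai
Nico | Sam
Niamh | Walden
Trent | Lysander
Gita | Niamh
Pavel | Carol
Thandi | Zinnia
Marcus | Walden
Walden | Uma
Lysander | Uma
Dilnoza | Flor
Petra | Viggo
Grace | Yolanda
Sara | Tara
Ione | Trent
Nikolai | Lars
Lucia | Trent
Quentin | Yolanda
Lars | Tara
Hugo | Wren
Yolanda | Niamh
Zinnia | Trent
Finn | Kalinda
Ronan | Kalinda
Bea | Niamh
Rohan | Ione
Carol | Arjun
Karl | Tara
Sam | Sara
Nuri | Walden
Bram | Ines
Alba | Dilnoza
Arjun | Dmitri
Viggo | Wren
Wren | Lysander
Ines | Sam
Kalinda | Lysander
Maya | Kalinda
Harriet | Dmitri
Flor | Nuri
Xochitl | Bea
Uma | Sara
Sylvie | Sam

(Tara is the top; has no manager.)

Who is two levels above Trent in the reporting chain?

Trent reports to Lysander, and Lysander reports to Uma. So Trent's skip-level manager is Uma.

Uma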